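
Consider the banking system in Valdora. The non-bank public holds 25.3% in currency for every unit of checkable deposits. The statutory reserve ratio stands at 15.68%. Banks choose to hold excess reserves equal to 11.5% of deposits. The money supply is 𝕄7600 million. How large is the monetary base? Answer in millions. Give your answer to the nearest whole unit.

The money multiplier is m = (1 + c) / (rr + e + c) = (1 + 0.253) / (0.1568 + 0.115 + 0.253) ≈ 2.38758.
MB = M / m = 7600 / 2.38758 ≈ 3183.1394 million.

𝕄3183 million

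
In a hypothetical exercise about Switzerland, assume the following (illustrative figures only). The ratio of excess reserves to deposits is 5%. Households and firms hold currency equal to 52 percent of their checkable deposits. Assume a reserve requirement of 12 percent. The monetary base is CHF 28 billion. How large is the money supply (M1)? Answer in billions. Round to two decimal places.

The money multiplier is m = (1 + c) / (rr + e + c) = (1 + 0.52) / (0.12 + 0.05 + 0.52) ≈ 2.20290.
So M = m × MB = 2.20290 × 28 = 61.6812 billion.

CHF 61.68 billion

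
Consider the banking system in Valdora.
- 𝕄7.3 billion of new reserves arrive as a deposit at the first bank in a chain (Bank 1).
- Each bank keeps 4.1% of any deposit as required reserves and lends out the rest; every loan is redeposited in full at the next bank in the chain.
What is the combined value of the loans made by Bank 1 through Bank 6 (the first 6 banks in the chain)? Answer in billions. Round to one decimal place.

Bank i lends (1 − rr)^i of the original deposit: Bank 1 lends 7.3·0.9590 = 7.0007, Bank 2 lends 7.3·0.9590² ≈ 6.7137, and so on.
Summing a geometric series: total = 7.3·[0.9590·(1 − 0.9590^6) / (1 − 0.9590)] ≈ 37.9270 billion.

𝕄37.9 billion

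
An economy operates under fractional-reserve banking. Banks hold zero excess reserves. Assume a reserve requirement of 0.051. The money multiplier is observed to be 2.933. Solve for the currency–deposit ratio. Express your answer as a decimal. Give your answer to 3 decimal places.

Using m = 2.933. From m = (1 + c)/(c + rr + e), rearranging gives 1 + c = m·(c + rr + e), so c·(1 − m) = m·(rr + e) − 1.
Hence c = [m·(rr + e) − 1]/(1 − m) = [2.933 × (0.051 + 0) − 1] / (1 − 2.933) ≈ 0.439947.

0.440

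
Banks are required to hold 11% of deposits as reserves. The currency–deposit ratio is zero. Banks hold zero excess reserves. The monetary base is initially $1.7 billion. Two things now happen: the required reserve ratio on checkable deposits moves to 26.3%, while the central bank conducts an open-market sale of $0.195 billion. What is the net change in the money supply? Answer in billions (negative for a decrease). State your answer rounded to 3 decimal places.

-9.732 billion

Before: m₁ = 1 / (0.11) ≈ 9.09091, MB₁ = 1.7, so M₁ = 9.09091 × 1.7 ≈ 15.4545 billion.
After: m₂ = 1 / (0.263) ≈ 3.80228, MB₂ = 1.7 − 0.195 = 1.505, so M₂ = 3.80228 × 1.505 ≈ 5.7224 billion.
ΔM = M₂ − M₁ = 5.7224 − 15.4545 = -9.7321 billion.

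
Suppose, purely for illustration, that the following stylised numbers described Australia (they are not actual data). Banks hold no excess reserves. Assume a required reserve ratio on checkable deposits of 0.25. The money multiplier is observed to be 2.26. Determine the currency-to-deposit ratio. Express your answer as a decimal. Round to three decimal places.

0.345

Using m = 2.26. From m = (1 + c)/(c + rr + e), rearranging gives 1 + c = m·(c + rr + e), so c·(1 − m) = m·(rr + e) − 1.
Hence c = [m·(rr + e) − 1]/(1 − m) = [2.26 × (0.25 + 0) − 1] / (1 − 2.26) ≈ 0.345238.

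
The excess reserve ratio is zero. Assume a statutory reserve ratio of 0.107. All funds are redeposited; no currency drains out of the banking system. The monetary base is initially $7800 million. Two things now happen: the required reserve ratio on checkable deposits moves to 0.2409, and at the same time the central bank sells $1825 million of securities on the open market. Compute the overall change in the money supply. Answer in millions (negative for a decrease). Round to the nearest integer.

Before: m₁ = 1 / (0.107) ≈ 9.34579, MB₁ = 7800, so M₁ = 9.34579 × 7800 = 72897.162 million.
After: m₂ = 1 / (0.2409) ≈ 4.15110, MB₂ = 7800 − 1825 = 5975, so M₂ = 4.15110 × 5975 = 24802.8225 million.
ΔM = M₂ − M₁ = 24802.8225 − 72897.162 = -48094.3395 million.

-48094 million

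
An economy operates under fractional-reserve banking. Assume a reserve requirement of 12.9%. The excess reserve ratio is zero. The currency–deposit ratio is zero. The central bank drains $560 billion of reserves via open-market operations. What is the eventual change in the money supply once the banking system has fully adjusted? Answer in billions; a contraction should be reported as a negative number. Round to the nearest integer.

The simple money multiplier is m = 1/rr = 1/0.129 ≈ 7.7519.
An open-market sale reduces the monetary base by 560 billion, so ΔM = m × ΔMB = 7.7519 × (−560) = -4341.064 billion.

-4341 billion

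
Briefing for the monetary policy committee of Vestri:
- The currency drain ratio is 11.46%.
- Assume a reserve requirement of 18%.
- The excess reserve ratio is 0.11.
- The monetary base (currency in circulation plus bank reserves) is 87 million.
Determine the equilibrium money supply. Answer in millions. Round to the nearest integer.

The money multiplier is m = (1 + c) / (rr + e + c) = (1 + 0.1146) / (0.18 + 0.11 + 0.1146) ≈ 2.7548.
So M = m × MB = 2.7548 × 87 = 239.6676 million.

240 million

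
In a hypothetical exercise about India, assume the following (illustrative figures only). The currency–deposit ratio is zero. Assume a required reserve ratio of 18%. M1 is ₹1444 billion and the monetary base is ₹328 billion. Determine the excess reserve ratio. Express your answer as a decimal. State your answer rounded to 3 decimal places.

0.047

Using m = M/MB = 1444/328 ≈ 4.402439. Since m = (1 + c)/(c + rr + e), the denominator satisfies c + rr + e = (1 + c)/m = (1 + 0) / 4.402439 ≈ 0.227147.
With c = 0 and rr = 0.18, the excess reserve ratio is 0.227147 − 0 − 0.18 = 0.047147.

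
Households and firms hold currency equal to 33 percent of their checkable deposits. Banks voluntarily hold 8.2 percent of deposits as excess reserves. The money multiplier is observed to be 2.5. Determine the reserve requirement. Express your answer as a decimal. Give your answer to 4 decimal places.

Using m = 2.5. Since m = (1 + c)/(c + rr + e), the denominator satisfies c + rr + e = (1 + c)/m = (1 + 0.33) / 2.5 = 0.532000.
With c = 0.33 and e = 0.082, the reserve requirement is 0.532000 − 0.33 − 0.082 = 0.12.

0.1200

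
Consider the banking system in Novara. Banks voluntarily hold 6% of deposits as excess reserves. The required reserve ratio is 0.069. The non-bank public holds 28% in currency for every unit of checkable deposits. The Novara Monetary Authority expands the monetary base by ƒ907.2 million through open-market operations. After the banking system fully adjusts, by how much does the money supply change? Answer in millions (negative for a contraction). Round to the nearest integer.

ƒ2839 million

The money multiplier is m = (1 + c) / (rr + e + c) = (1 + 0.28) / (0.069 + 0.06 + 0.28) ≈ 3.1296.
The purchase adds 907.2 million of base, so ΔM = m × ΔMB = 3.1296 × (+907.2) ≈ 2839.1731 million.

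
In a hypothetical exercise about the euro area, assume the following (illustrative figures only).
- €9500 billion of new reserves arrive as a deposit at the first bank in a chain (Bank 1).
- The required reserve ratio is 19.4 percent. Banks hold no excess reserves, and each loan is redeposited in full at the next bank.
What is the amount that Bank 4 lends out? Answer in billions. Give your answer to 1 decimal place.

Each bank lends a fraction (1 − rr) = 0.8060 of the deposit it receives, so Bank 4 receives 9500·0.8060^3 and lends 9500·0.8060^4 ≈ 4009.2559 billion.

€4009.3 billion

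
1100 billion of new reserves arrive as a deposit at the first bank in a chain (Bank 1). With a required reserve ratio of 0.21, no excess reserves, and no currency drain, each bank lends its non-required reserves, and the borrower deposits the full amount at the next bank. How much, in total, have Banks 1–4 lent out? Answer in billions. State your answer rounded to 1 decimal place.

2526.3 billion

Bank i lends (1 − rr)^i of the original deposit: Bank 1 lends 1100·0.7900 = 869.0000, Bank 2 lends 1100·0.7900² = 686.5100, and so on.
Summing a geometric series: total = 1100·[0.7900·(1 − 0.7900^4) / (1 − 0.7900)] ≈ 2526.3038 billion.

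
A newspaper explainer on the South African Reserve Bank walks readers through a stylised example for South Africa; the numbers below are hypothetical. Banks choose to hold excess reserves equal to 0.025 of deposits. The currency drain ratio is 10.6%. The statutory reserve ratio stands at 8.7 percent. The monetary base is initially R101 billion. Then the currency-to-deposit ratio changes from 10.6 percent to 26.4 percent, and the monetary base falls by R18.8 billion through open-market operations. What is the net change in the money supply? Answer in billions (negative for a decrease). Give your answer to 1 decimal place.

-236.1 billion

Before: m₁ = (1 + 0.106) / (0.087 + 0.025 + 0.106) ≈ 5.07339, MB₁ = 101, so M₁ = 5.07339 × 101 ≈ 512.4124 billion.
After: m₂ = (1 + 0.264) / (0.087 + 0.025 + 0.264) ≈ 3.36170, MB₂ = 101 − 18.8 = 82.2, so M₂ = 3.36170 × 82.2 ≈ 276.3317 billion.
ΔM = M₂ − M₁ = 276.3317 − 512.4124 = -236.0807 billion.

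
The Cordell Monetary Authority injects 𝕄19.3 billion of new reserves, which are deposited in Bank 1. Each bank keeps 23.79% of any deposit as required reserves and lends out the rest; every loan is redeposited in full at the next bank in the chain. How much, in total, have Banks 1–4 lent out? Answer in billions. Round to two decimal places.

𝕄40.97 billion

Bank i lends (1 − rr)^i of the original deposit: Bank 1 lends 19.3·0.7621 ≈ 14.7085, Bank 2 lends 19.3·0.7621² ≈ 11.2094, and so on.
Summing a geometric series: total = 19.3·[0.7621·(1 − 0.7621^4) / (1 − 0.7621)] ≈ 40.9709 billion.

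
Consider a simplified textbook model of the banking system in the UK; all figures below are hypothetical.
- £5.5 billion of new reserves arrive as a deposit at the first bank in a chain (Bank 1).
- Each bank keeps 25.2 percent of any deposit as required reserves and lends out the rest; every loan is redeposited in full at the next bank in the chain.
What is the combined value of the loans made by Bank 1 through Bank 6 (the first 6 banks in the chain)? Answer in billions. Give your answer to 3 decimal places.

Bank i lends (1 − rr)^i of the original deposit: Bank 1 lends 5.5·0.7480 = 4.1140, Bank 2 lends 5.5·0.7480² ≈ 3.0773, and so on.
Summing a geometric series: total = 5.5·[0.7480·(1 − 0.7480^6) / (1 − 0.7480)] ≈ 13.4660 billion.

£13.466 billion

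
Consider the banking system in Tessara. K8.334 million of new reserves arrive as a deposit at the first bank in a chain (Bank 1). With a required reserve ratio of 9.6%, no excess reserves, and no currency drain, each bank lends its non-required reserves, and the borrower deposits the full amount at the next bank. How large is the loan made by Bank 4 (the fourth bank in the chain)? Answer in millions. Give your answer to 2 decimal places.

Each bank lends a fraction (1 − rr) = 0.9040 of the deposit it receives, so Bank 4 receives 8.334·0.9040^3 and lends 8.334·0.9040^4 ≈ 5.5658 million.

K5.57 million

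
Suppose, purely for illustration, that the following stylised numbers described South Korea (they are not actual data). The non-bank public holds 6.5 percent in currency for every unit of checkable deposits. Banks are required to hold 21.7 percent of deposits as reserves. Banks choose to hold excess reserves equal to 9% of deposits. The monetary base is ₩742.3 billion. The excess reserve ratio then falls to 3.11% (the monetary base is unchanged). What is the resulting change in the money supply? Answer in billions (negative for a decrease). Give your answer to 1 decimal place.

₩399.8 billion

Initially m₁ = (1 + 0.065) / (0.217 + 0.09 + 0.065) ≈ 2.86290, so M₁ = 2.86290 × 742.3 ≈ 2125.1307 billion.
After the change m₂ = (1 + 0.065) / (0.217 + 0.0311 + 0.065) ≈ 3.40147, so M₂ = 3.40147 × 742.3 ≈ 2524.9112 billion.
ΔM = M₂ − M₁ = 2524.9112 − 2125.1307 = 399.7805 billion.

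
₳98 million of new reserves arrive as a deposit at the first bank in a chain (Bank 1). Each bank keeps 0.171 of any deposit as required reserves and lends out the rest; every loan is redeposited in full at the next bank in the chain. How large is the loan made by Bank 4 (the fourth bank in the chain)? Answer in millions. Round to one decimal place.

Each bank lends a fraction (1 − rr) = 0.8290 of the deposit it receives, so Bank 4 receives 98·0.8290^3 and lends 98·0.8290^4 ≈ 46.2854 million.

₳46.3 million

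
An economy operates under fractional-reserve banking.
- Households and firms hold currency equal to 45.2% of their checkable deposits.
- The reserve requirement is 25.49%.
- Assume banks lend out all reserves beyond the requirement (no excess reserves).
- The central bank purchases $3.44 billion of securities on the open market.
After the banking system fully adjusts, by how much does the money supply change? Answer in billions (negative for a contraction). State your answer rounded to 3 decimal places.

The money multiplier is m = (1 + c) / (rr + c) = (1 + 0.452) / (0.2549 + 0.452) ≈ 2.05404.
The purchase adds 3.44 billion of base, so ΔM = m × ΔMB = 2.05404 × (+3.44) ≈ 7.0659 billion.

$7.066 billion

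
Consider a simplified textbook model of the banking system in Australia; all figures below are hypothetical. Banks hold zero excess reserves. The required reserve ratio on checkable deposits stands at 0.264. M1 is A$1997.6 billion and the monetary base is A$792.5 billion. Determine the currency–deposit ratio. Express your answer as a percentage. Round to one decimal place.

Using m = M/MB = 1997.6/792.5 ≈ 2.520631. From m = (1 + c)/(c + rr + e), rearranging gives 1 + c = m·(c + rr + e), so c·(1 − m) = m·(rr + e) − 1.
Hence c = [m·(rr + e) − 1]/(1 − m) = [2.520631 × (0.264 + 0) − 1] / (1 − 2.520631) ≈ 0.220010.

22.0%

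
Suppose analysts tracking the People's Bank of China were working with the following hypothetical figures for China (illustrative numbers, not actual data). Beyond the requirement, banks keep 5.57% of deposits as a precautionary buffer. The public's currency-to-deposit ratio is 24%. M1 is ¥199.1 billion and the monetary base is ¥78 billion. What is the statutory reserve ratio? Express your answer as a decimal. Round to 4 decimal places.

0.1901

Using m = M/MB = 199.1/78 ≈ 2.552564. Since m = (1 + c)/(c + rr + e), the denominator satisfies c + rr + e = (1 + c)/m = (1 + 0.24) / 2.552564 ≈ 0.485786.
With c = 0.24 and e = 0.0557, the statutory reserve ratio is 0.485786 − 0.24 − 0.0557 = 0.190086.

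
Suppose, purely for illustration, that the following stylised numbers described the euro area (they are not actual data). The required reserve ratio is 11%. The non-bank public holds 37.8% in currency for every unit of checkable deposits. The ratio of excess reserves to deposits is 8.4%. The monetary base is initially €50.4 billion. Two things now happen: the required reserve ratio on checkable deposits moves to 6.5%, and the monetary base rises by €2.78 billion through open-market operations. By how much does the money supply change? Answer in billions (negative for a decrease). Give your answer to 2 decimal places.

€17.64 billion

Before: m₁ = (1 + 0.378) / (0.11 + 0.084 + 0.378) ≈ 2.40909, MB₁ = 50.4, so M₁ = 2.40909 × 50.4 ≈ 121.4181 billion.
After: m₂ = (1 + 0.378) / (0.065 + 0.084 + 0.378) ≈ 2.61480, MB₂ = 50.4 + 2.78 = 53.18, so M₂ = 2.61480 × 53.18 ≈ 139.0551 billion.
ΔM = M₂ − M₁ = 139.0551 − 121.4181 = 17.637 billion.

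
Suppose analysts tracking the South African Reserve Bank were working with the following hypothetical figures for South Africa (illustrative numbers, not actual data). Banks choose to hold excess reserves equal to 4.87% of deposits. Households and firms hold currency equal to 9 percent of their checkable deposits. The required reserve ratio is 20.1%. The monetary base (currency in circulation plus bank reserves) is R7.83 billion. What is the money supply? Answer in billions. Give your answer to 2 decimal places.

R25.12 billion

The money multiplier is m = (1 + c) / (rr + e + c) = (1 + 0.09) / (0.201 + 0.0487 + 0.09) ≈ 3.2087.
So M = m × MB = 3.2087 × 7.83 ≈ 25.1241 billion.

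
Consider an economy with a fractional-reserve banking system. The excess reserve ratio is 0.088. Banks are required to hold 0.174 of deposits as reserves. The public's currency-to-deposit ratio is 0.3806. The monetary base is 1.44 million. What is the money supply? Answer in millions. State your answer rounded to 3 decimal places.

The money multiplier is m = (1 + c) / (rr + e + c) = (1 + 0.3806) / (0.174 + 0.088 + 0.3806) ≈ 2.14846.
So M = m × MB = 2.14846 × 1.44 ≈ 3.0938 million.

3.094 million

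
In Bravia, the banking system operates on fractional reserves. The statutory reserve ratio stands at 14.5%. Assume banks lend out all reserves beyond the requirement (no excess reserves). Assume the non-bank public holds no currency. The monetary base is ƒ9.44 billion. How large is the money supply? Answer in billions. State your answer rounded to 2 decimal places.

With no currency drain or excess reserves, the money multiplier is m = 1/rr = 1/0.145 ≈ 6.8966.
Money supply M = m × MB = 6.8966 × 9.44 ≈ 65.1039 billion.

ƒ65.10 billion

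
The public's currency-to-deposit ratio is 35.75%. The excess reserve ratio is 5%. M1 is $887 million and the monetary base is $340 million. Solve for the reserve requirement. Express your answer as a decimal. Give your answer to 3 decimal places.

0.113

Using m = M/MB = 887/340 ≈ 2.608824. Since m = (1 + c)/(c + rr + e), the denominator satisfies c + rr + e = (1 + c)/m = (1 + 0.3575) / 2.608824 ≈ 0.520349.
With c = 0.3575 and e = 0.05, the reserve requirement is 0.520349 − 0.3575 − 0.05 = 0.112849.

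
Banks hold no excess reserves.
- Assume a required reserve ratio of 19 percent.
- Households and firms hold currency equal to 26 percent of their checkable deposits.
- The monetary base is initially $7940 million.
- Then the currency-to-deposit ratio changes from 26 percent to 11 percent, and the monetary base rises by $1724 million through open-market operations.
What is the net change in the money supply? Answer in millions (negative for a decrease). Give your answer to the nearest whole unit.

Before: m₁ = (1 + 0.26) / (0.19 + 0.26) = 2.8, MB₁ = 7940, so M₁ = 2.8 × 7940 = 22232 million.
After: m₂ = (1 + 0.11) / (0.19 + 0.11) = 3.7, MB₂ = 7940 + 1724 = 9664, so M₂ = 3.7 × 9664 = 35756.8 million.
ΔM = M₂ − M₁ = 35756.8 − 22232 = 13524.8 million.

$13525 million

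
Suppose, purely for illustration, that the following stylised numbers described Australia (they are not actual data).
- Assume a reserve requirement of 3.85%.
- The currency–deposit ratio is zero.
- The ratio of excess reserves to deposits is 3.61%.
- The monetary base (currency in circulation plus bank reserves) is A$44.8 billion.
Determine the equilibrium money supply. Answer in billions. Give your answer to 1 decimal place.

The money multiplier is m = 1 / (rr + e) = 1 / (0.0385 + 0.0361) ≈ 13.4048.
So M = m × MB = 13.4048 × 44.8 ≈ 600.535 billion.

A$600.5 billion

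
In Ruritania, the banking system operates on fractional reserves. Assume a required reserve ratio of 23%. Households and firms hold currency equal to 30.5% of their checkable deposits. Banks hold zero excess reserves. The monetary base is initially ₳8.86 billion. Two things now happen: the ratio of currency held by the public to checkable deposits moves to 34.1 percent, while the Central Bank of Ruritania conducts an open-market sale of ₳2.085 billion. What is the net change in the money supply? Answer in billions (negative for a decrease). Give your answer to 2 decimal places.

-5.70 billion

Before: m₁ = (1 + 0.305) / (0.23 + 0.305) ≈ 2.4393, MB₁ = 8.86, so M₁ = 2.4393 × 8.86 ≈ 21.6122 billion.
After: m₂ = (1 + 0.341) / (0.23 + 0.341) ≈ 2.3485, MB₂ = 8.86 − 2.085 = 6.775, so M₂ = 2.3485 × 6.775 ≈ 15.9111 billion.
ΔM = M₂ − M₁ = 15.9111 − 21.6122 = -5.7011 billion.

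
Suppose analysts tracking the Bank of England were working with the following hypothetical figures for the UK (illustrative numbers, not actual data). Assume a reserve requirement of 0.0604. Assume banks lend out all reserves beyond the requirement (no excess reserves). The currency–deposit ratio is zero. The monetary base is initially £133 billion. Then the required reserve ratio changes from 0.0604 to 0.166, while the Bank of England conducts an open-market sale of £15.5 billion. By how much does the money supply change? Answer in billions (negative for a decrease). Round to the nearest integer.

Before: m₁ = 1 / (0.0604) ≈ 16.5563, MB₁ = 133, so M₁ = 16.5563 × 133 = 2201.9879 billion.
After: m₂ = 1 / (0.166) ≈ 6.0241, MB₂ = 133 − 15.5 = 117.5, so M₂ = 6.0241 × 117.5 ≈ 707.8317 billion.
ΔM = M₂ − M₁ = 707.8317 − 2201.9879 = -1494.1562 billion.

-1494 billion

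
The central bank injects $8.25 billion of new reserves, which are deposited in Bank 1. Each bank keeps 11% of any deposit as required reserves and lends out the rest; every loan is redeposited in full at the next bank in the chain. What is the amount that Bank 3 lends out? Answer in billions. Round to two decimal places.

$5.82 billion

Each bank lends a fraction (1 − rr) = 0.8900 of the deposit it receives, so Bank 3 receives 8.25·0.8900^2 and lends 8.25·0.8900^3 ≈ 5.8160 billion.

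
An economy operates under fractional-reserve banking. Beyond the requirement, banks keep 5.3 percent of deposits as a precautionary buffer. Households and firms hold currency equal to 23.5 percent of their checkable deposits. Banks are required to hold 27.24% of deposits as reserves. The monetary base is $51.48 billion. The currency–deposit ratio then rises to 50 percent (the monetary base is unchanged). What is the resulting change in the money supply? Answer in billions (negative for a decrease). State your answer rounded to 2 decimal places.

-19.90 billion

Initially m₁ = (1 + 0.235) / (0.2724 + 0.053 + 0.235) ≈ 2.20378, so M₁ = 2.20378 × 51.48 ≈ 113.4506 billion.
After the change m₂ = (1 + 0.5) / (0.2724 + 0.053 + 0.5) ≈ 1.81730, so M₂ = 1.81730 × 51.48 ≈ 93.5546 billion.
ΔM = M₂ − M₁ = 93.5546 − 113.4506 = -19.896 billion.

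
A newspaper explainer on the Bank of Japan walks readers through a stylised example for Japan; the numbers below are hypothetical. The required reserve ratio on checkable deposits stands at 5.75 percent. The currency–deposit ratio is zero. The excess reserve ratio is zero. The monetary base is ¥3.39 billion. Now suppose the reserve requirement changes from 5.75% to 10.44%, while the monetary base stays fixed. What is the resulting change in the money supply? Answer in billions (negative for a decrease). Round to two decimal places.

Initially m₁ = 1 / (0.0575) ≈ 17.3913, so M₁ = 17.3913 × 3.39 ≈ 58.9565 billion.
After the change m₂ = 1 / (0.1044) ≈ 9.5785, so M₂ = 9.5785 × 3.39 ≈ 32.4711 billion.
ΔM = M₂ − M₁ = 32.4711 − 58.9565 = -26.4854 billion.

-26.49 billion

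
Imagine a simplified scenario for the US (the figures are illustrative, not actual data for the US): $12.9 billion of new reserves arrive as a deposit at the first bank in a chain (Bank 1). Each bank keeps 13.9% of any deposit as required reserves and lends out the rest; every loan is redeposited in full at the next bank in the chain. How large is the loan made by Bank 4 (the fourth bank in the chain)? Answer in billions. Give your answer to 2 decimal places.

Each bank lends a fraction (1 − rr) = 0.8610 of the deposit it receives, so Bank 4 receives 12.9·0.8610^3 and lends 12.9·0.8610^4 ≈ 7.0893 billion.

$7.09 billion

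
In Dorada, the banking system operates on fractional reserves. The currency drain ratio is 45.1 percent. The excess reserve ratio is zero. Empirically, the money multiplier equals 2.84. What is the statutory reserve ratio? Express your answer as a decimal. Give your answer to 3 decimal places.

0.060

Using m = 2.84. Since m = (1 + c)/(c + rr + e), the denominator satisfies c + rr + e = (1 + c)/m = (1 + 0.451) / 2.84 ≈ 0.510915.
With c = 0.451 and e = 0, the statutory reserve ratio is 0.510915 − 0.451 − 0 = 0.059915.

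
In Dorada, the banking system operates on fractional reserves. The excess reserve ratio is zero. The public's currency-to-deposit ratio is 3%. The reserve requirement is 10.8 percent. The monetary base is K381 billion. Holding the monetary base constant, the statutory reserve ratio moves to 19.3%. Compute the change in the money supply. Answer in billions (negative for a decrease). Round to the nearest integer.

-1084 billion

Initially m₁ = (1 + 0.03) / (0.108 + 0.03) ≈ 7.4638, so M₁ = 7.4638 × 381 = 2843.7078 billion.
After the change m₂ = (1 + 0.03) / (0.193 + 0.03) ≈ 4.6188, so M₂ = 4.6188 × 381 = 1759.7628 billion.
ΔM = M₂ − M₁ = 1759.7628 − 2843.7078 = -1083.945 billion.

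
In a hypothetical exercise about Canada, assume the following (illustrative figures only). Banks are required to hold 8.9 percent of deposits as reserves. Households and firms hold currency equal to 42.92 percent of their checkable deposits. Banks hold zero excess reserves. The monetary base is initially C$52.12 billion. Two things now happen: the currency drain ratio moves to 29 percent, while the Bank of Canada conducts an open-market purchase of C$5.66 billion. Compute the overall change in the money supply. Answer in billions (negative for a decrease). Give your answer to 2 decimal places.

C$52.92 billion

Before: m₁ = (1 + 0.4292) / (0.089 + 0.4292) ≈ 2.75801, MB₁ = 52.12, so M₁ = 2.75801 × 52.12 ≈ 143.7475 billion.
After: m₂ = (1 + 0.29) / (0.089 + 0.29) ≈ 3.40369, MB₂ = 52.12 + 5.66 = 57.78, so M₂ = 3.40369 × 57.78 ≈ 196.6652 billion.
ΔM = M₂ − M₁ = 196.6652 − 143.7475 = 52.9177 billion.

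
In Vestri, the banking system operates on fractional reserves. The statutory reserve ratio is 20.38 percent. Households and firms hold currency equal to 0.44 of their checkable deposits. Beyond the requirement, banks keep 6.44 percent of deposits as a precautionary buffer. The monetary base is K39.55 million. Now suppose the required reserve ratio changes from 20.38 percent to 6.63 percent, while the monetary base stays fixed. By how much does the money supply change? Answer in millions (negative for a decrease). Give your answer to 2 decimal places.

Initially m₁ = (1 + 0.44) / (0.2038 + 0.0644 + 0.44) ≈ 2.03332, so M₁ = 2.03332 × 39.55 ≈ 80.4178 million.
After the change m₂ = (1 + 0.44) / (0.0663 + 0.0644 + 0.44) ≈ 2.52322, so M₂ = 2.52322 × 39.55 ≈ 99.7934 million.
ΔM = M₂ − M₁ = 99.7934 − 80.4178 = 19.3756 million.

K19.38 million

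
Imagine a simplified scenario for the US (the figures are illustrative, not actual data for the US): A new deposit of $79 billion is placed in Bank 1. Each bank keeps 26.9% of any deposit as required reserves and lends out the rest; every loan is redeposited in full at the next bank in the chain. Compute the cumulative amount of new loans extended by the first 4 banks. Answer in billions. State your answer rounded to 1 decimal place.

Bank i lends (1 − rr)^i of the original deposit: Bank 1 lends 79·0.7310 = 57.7490, Bank 2 lends 79·0.7310² ≈ 42.2145, and so on.
Summing a geometric series: total = 79·[0.7310·(1 − 0.7310^4) / (1 − 0.7310)] ≈ 153.3801 billion.

$153.4 billion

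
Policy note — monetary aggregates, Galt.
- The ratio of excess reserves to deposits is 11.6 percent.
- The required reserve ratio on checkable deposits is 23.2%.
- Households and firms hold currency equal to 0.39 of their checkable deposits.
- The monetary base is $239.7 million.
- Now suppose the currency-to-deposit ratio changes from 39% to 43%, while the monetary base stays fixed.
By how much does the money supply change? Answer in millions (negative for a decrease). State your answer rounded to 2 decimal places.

-10.89 million

Initially m₁ = (1 + 0.39) / (0.232 + 0.116 + 0.39) ≈ 1.883469, so M₁ = 1.883469 × 239.7 ≈ 451.4675 million.
After the change m₂ = (1 + 0.43) / (0.232 + 0.116 + 0.43) ≈ 1.838046, so M₂ = 1.838046 × 239.7 ≈ 440.5796 million.
ΔM = M₂ − M₁ = 440.5796 − 451.4675 = -10.8879 million.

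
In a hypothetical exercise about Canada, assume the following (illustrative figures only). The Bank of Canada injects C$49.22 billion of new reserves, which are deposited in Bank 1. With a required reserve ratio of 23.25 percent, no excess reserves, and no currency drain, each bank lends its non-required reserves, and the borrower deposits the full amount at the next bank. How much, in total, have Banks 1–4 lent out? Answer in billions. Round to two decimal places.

Bank i lends (1 − rr)^i of the original deposit: Bank 1 lends 49.22·0.7675 ≈ 37.7763, Bank 2 lends 49.22·0.7675² ≈ 28.9933, and so on.
Summing a geometric series: total = 49.22·[0.7675·(1 − 0.7675^4) / (1 − 0.7675)] ≈ 106.1008 billion.

C$106.10 billion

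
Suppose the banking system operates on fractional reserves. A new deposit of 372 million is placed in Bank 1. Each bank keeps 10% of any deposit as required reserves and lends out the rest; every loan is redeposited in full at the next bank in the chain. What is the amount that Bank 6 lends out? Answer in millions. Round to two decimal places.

197.70 million

Each bank lends a fraction (1 − rr) = 0.9000 of the deposit it receives, so Bank 6 receives 372·0.9000^5 and lends 372·0.9000^6 ≈ 197.6961 million.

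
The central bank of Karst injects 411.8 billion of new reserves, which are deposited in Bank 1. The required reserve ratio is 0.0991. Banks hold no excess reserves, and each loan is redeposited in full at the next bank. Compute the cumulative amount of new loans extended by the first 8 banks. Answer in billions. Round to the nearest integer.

Bank i lends (1 − rr)^i of the original deposit: Bank 1 lends 411.8·0.9009 ≈ 370.9906, Bank 2 lends 411.8·0.9009² ≈ 334.2254, and so on.
Summing a geometric series: total = 411.8·[0.9009·(1 − 0.9009^8) / (1 − 0.9009)] ≈ 2119.1650 billion.

2119 billion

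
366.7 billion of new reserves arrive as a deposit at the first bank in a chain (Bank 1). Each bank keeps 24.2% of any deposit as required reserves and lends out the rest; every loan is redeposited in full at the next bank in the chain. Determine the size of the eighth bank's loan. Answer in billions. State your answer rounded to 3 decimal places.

39.964 billion

Each bank lends a fraction (1 − rr) = 0.7580 of the deposit it receives, so Bank 8 receives 366.7·0.7580^7 and lends 366.7·0.7580^8 ≈ 39.9636 billion.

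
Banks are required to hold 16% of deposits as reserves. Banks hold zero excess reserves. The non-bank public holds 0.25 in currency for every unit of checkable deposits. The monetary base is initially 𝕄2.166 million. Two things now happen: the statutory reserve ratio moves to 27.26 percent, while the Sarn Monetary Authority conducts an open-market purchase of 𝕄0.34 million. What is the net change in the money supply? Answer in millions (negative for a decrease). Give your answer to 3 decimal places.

Before: m₁ = (1 + 0.25) / (0.16 + 0.25) ≈ 3.04878, MB₁ = 2.166, so M₁ = 3.04878 × 2.166 ≈ 6.6037 million.
After: m₂ = (1 + 0.25) / (0.2726 + 0.25) ≈ 2.39189, MB₂ = 2.166 + 0.34 = 2.506, so M₂ = 2.39189 × 2.506 ≈ 5.9941 million.
ΔM = M₂ − M₁ = 5.9941 − 6.6037 = -0.6096 million.

-0.610 million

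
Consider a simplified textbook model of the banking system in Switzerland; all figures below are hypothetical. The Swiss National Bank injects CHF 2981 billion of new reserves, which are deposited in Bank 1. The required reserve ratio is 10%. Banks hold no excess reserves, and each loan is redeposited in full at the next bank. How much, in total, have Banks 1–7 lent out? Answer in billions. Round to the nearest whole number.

CHF 13997 billion

Bank i lends (1 − rr)^i of the original deposit: Bank 1 lends 2981·0.9000 = 2682.9000, Bank 2 lends 2981·0.9000² = 2414.6100, and so on.
Summing a geometric series: total = 2981·[0.9000·(1 − 0.9000^7) / (1 − 0.9000)] ≈ 13996.7725 billion.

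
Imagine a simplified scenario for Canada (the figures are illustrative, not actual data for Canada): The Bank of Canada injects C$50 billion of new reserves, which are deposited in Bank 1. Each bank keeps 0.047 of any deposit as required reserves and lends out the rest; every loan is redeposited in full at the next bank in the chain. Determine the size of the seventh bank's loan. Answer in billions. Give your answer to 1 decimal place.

Each bank lends a fraction (1 − rr) = 0.9530 of the deposit it receives, so Bank 7 receives 50·0.9530^6 and lends 50·0.9530^7 ≈ 35.6961 billion.

C$35.7 billion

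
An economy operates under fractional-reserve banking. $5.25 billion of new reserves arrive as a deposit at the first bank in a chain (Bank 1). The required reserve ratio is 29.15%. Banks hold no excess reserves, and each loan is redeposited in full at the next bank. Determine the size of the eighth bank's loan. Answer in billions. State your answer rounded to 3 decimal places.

$0.333 billion

Each bank lends a fraction (1 − rr) = 0.7085 of the deposit it receives, so Bank 8 receives 5.25·0.7085^7 and lends 5.25·0.7085^8 ≈ 0.3333 billion.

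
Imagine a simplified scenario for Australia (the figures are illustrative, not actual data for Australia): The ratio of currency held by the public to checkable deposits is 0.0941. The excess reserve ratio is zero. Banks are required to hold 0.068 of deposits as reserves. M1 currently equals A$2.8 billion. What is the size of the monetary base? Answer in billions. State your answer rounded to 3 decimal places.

The money multiplier is m = (1 + c) / (rr + c) = (1 + 0.0941) / (0.068 + 0.0941) ≈ 6.74954.
MB = M / m = 2.8 / 6.74954 ≈ 0.4148 billion.

A$0.415 billion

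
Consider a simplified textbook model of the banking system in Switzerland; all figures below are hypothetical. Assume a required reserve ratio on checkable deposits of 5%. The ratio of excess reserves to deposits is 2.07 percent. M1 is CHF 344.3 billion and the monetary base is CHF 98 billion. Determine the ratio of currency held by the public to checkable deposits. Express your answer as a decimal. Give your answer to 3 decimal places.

Using m = M/MB = 344.3/98 ≈ 3.513265. From m = (1 + c)/(c + rr + e), rearranging gives 1 + c = m·(c + rr + e), so c·(1 − m) = m·(rr + e) − 1.
Hence c = [m·(rr + e) − 1]/(1 − m) = [3.513265 × (0.05 + 0.0207) − 1] / (1 − 3.513265) ≈ 0.299058.

0.299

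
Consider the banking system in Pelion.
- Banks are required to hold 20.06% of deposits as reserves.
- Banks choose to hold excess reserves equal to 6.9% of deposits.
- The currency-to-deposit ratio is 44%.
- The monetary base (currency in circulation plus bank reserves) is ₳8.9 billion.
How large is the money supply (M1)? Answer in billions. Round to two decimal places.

The money multiplier is m = (1 + c) / (rr + e + c) = (1 + 0.44) / (0.2006 + 0.069 + 0.44) ≈ 2.0293.
So M = m × MB = 2.0293 × 8.9 ≈ 18.0608 billion.

₳18.06 billion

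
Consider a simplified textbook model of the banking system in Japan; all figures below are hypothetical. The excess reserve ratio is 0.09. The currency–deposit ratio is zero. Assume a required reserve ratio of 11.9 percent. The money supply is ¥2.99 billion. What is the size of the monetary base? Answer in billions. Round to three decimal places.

The money multiplier is m = 1 / (rr + e) = 1 / (0.119 + 0.09) ≈ 4.78469.
MB = M / m = 2.99 / 4.78469 ≈ 0.6249 billion.

¥0.625 billion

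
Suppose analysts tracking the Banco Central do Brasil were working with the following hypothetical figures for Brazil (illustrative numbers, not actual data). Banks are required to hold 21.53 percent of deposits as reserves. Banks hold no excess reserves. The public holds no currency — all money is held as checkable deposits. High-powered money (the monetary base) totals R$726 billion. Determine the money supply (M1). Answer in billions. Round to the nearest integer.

R$3372 billion

With no currency drain or excess reserves, the money multiplier is m = 1/rr = 1/0.2153 ≈ 4.6447.
Money supply M = m × MB = 4.6447 × 726 = 3372.0522 billion.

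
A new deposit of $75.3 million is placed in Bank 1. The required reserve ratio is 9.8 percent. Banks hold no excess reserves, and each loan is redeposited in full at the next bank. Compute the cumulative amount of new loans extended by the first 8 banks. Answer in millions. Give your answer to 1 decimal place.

$389.4 million

Bank i lends (1 − rr)^i of the original deposit: Bank 1 lends 75.3·0.9020 = 67.9206, Bank 2 lends 75.3·0.9020² ≈ 61.2644, and so on.
Summing a geometric series: total = 75.3·[0.9020·(1 − 0.9020^8) / (1 − 0.9020)] ≈ 389.3793 million.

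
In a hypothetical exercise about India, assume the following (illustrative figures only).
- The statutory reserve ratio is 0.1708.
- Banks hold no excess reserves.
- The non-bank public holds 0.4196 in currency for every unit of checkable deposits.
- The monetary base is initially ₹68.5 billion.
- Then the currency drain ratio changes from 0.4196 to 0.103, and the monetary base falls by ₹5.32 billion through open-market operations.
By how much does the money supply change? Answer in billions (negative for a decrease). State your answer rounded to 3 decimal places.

Before: m₁ = (1 + 0.4196) / (0.1708 + 0.4196) ≈ 2.404472, MB₁ = 68.5, so M₁ = 2.404472 × 68.5 ≈ 164.7063 billion.
After: m₂ = (1 + 0.103) / (0.1708 + 0.103) ≈ 4.028488, MB₂ = 68.5 − 5.32 = 63.18, so M₂ = 4.028488 × 63.18 ≈ 254.5199 billion.
ΔM = M₂ − M₁ = 254.5199 − 164.7063 = 89.8136 billion.

₹89.814 billion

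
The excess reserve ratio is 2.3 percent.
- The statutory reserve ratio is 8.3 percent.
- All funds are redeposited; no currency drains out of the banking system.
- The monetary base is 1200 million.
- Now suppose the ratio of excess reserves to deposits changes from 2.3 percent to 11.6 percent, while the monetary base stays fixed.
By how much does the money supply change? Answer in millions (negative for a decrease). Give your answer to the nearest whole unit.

Initially m₁ = 1 / (0.083 + 0.023) ≈ 9.43396, so M₁ = 9.43396 × 1200 = 11320.752 million.
After the change m₂ = 1 / (0.083 + 0.116) ≈ 5.02513, so M₂ = 5.02513 × 1200 = 6030.156 million.
ΔM = M₂ − M₁ = 6030.156 − 11320.752 = -5290.596 million.

-5291 million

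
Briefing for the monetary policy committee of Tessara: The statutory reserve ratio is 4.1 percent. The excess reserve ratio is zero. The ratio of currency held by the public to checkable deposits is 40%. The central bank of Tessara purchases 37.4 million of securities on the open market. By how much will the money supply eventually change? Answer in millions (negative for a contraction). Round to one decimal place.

118.7 million

The money multiplier is m = (1 + c) / (rr + c) = (1 + 0.4) / (0.041 + 0.4) ≈ 3.1746.
The purchase adds 37.4 million of base, so ΔM = m × ΔMB = 3.1746 × (+37.4) ≈ 118.73 million.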